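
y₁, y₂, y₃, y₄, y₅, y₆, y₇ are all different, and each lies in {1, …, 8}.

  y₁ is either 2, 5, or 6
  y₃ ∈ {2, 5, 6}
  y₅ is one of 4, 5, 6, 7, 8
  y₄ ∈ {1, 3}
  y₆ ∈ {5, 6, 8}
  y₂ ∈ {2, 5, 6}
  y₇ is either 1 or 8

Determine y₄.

y₁, y₂, y₃ share exactly the 3 values {2, 5, 6}; by pigeonhole those values go to them, so strike 2, 5, 6 from y₅, y₆.
y₆ must be 8 (only option left). Remove 8 from y₅, y₇.
y₇'s domain is down to {1}, so y₇ = 1. Eliminate 1 elsewhere: y₄.
So y₄ = 3.

3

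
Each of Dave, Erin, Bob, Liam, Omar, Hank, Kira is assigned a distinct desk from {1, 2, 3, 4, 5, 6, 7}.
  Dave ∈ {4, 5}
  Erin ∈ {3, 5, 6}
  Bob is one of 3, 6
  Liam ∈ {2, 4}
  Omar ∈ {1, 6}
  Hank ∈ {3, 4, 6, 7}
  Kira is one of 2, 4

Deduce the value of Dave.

The 7 variables together cover exactly {1, 2, 3, 4, 5, 6, 7} — 7 values for 7 variables — and 1 appears only in Omar's list, so Omar = 1.
The 6 still-open variables together cover exactly {2, 3, 4, 5, 6, 7} — 6 values for 6 variables — and 7 appears only in Hank's list, so Hank = 7.
Liam and Kira between them cover only {2, 4} — a naked pair. Remove those values from Dave.
So Dave = 5.

5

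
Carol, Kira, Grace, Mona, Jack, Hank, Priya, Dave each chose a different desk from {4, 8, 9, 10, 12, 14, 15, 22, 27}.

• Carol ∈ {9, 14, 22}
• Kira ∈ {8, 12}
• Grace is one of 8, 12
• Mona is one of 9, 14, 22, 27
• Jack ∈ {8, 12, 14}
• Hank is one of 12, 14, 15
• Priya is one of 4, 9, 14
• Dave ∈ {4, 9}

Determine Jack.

The 8 variables together cover exactly {4, 8, 9, 12, 14, 15, 22, 27} — 8 values for 8 variables — and 15 appears only in Hank's list, so Hank = 15.
The 7 still-open variables together cover exactly {4, 8, 9, 12, 14, 22, 27} — 7 values for 7 variables — and 27 appears only in Mona's list, so Mona = 27.
The 6 still-open variables together cover exactly {4, 8, 9, 12, 14, 22} — 6 values for 6 variables — and 22 appears only in Carol's list, so Carol = 22.
The 2 variables Kira and Grace are confined to {8, 12}, which locks those values in; drop them from Jack.
So Jack = 14.

14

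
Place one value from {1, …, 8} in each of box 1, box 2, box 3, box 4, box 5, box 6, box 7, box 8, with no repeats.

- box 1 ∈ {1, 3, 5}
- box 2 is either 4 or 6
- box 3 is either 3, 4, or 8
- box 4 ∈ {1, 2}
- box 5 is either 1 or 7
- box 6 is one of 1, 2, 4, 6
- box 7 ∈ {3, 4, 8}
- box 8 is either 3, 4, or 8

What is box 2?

6

Among the 8 variables, 5 fits only box 1 (and all 8 values in {1, 2, 3, 4, 5, 6, 7, 8} must be used), so box 1 = 5.
The 7 still-open variables draw from only 7 values {1, 2, 3, 4, 6, 7, 8}, so each is used; only box 5 can be 7, hence box 5 = 7.
box 3, box 7, box 8 between them cover only {3, 4, 8} — a naked triple. Remove those values from box 2, box 6.
So box 2 = 6.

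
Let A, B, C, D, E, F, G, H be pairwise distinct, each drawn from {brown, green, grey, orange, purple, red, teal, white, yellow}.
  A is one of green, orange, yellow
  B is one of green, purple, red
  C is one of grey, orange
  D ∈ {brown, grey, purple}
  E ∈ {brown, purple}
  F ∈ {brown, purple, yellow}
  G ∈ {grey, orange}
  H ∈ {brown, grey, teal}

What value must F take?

yellow

The 8 variables together cover exactly {brown, green, grey, orange, purple, red, teal, yellow} — 8 values for 8 variables — and red appears only in B's list, so B = red.
Among the 7 still-open variables, green fits only A (and all 7 values in {brown, green, grey, orange, purple, teal, yellow} must be used), so A = green.
The 6 still-open variables together cover exactly {brown, grey, orange, purple, teal, yellow} — 6 values for 6 variables — and teal appears only in H's list, so H = teal.
The 5 still-open variables draw from only 5 values {brown, grey, orange, purple, yellow}, so each is used; only F can be yellow, hence F = yellow.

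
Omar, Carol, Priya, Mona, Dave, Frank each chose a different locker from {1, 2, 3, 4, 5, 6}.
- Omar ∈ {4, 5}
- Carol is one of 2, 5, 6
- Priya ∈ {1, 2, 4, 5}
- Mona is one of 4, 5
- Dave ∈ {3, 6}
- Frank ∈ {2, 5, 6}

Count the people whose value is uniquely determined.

The 6 variables draw from only 6 values {1, 2, 3, 4, 5, 6}, so each is used; only Priya can be 1, hence Priya = 1.
The 5 still-open variables draw from only 5 values {2, 3, 4, 5, 6}, so each is used; only Dave can be 3, hence Dave = 3.
The 2 variables Omar and Mona are confined to {4, 5}, which locks those values in; drop them from Carol, Frank.
Determined: Priya=1, Dave=3. The other people each still have more than one consistent value. That makes 2.

2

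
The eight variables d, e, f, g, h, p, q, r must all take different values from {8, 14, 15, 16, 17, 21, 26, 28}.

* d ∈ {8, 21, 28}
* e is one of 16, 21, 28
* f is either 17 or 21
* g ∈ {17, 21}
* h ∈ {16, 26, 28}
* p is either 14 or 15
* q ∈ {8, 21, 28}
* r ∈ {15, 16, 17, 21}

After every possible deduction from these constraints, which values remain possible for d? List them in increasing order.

8, 28

The 8 variables draw from only 8 values {8, 14, 15, 16, 17, 21, 26, 28}, so each is used; only p can be 14, hence p = 14.
The 7 still-open variables draw from only 7 values {8, 15, 16, 17, 21, 26, 28}, so each is used; only r can be 15, hence r = 15.
The 6 still-open variables draw from only 6 values {8, 16, 17, 21, 26, 28}, so each is used; only h can be 26, hence h = 26.
The 5 still-open variables together cover exactly {8, 16, 17, 21, 28} — 5 values for 5 variables — and 16 appears only in e's list, so e = 16.
f and g share exactly the 2 values {17, 21}; by pigeonhole those values go to them, so strike 17, 21 from d, q.
No further eliminations apply; d can still be any of 8, 28.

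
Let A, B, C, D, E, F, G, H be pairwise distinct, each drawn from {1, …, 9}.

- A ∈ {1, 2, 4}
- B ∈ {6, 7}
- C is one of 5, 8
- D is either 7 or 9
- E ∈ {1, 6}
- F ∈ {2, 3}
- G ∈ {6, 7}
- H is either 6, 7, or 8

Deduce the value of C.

The 2 variables B and G are confined to {6, 7}, which locks those values in; drop them from D, E, H.
D's domain is down to {9}, so D = 9.
E has just one choice, so E = 1. Strike 1 from A.
That leaves H = 8. So C can't be 8.
So C = 5.

5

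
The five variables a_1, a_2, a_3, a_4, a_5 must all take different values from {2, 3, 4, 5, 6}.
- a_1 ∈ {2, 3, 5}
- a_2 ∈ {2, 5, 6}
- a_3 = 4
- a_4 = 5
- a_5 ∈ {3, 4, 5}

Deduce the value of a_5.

a_3 has just one choice, so a_3 = 4. So a_5 can't be 4.
That leaves a_4 = 5. Remove 5 from a_1, a_2, a_5.
So a_5 = 3.

3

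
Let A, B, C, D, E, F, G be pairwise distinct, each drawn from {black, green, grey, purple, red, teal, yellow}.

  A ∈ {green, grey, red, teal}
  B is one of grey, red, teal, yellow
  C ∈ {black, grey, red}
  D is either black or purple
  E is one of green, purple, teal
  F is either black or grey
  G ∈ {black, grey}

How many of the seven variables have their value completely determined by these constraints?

Among the 7 variables, yellow fits only B (and all 7 values in {black, green, grey, purple, red, teal, yellow} must be used), so B = yellow.
F and G between them cover only {black, grey} — a naked pair. Remove those values from A, C, D.
That leaves C = red. So A can't be red.
D has just one choice, so D = purple. So E can't be purple.
Determined: B=yellow, C=red, D=purple. The other variables each still have more than one consistent value. That makes 3.

3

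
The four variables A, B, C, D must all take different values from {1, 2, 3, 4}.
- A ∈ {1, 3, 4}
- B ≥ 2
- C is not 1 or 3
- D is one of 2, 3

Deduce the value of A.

The 4 variables together cover exactly {1, 2, 3, 4} — 4 values for 4 variables — and 1 appears only in A's list, so A = 1.

1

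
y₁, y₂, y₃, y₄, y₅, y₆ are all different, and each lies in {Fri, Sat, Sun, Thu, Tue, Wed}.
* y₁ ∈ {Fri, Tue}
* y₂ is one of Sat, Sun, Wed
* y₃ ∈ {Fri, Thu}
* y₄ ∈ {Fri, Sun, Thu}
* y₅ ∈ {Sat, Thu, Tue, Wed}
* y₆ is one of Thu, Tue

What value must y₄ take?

y₁, y₃, y₆ share exactly the 3 values {Fri, Thu, Tue}; by pigeonhole those values go to them, so strike Fri, Thu, Tue from y₄, y₅.
So y₄ = Sun.

Sun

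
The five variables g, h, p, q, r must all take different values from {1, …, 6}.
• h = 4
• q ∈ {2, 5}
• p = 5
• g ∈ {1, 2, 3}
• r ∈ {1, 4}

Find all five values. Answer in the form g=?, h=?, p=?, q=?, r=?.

g=3, h=4, p=5, q=2, r=1

h's domain is down to {4}, so h = 4. So r can't be 4.
p's domain is down to {5}, so p = 5. Strike 5 from q.
That leaves q = 2. Strike 2 from g.
r must be 1 (only option left). Remove 1 from g.
g's domain is down to {3}, so g = 3.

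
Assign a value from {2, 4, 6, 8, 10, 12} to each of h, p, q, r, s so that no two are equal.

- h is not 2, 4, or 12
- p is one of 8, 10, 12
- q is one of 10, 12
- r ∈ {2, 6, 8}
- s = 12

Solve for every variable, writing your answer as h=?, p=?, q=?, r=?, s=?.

s has just one choice, so s = 12. Eliminate 12 elsewhere: p, q.
q must be 10 (only option left). So h, p can't be 10.
p has just one choice, so p = 8. Eliminate 8 elsewhere: h, r.
h must be 6 (only option left). So r can't be 6.
r's domain is down to {2}, so r = 2.

h=6, p=8, q=10, r=2, s=12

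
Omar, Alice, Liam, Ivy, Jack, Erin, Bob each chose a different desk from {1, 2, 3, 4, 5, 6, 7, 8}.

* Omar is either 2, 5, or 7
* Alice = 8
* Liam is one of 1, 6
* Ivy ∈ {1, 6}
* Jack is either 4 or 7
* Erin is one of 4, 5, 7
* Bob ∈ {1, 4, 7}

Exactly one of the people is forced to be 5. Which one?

Erin

Alice's domain is down to {8}, so Alice = 8.
The 6 still-open variables together cover exactly {1, 2, 4, 5, 6, 7} — 6 values for 6 variables — and 2 appears only in Omar's list, so Omar = 2.
Among the 5 still-open variables, 5 fits only Erin (and all 5 values in {1, 4, 5, 6, 7} must be used), so Erin = 5.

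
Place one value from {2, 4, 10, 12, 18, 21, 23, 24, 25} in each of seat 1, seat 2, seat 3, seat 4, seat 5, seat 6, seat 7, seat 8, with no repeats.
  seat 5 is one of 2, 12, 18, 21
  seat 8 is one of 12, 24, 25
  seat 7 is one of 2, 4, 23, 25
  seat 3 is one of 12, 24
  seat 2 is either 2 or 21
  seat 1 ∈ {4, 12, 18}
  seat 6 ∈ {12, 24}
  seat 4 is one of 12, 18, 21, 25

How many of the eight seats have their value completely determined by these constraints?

The 8 variables draw from only 8 values {2, 4, 12, 18, 21, 23, 24, 25}, so each is used; only seat 7 can be 23, hence seat 7 = 23.
The 7 still-open variables draw from only 7 values {2, 4, 12, 18, 21, 24, 25}, so each is used; only seat 1 can be 4, hence seat 1 = 4.
seat 3 and seat 6 share exactly the 2 values {12, 24}; by pigeonhole those values go to them, so strike 12, 24 from seat 4, seat 5, seat 8.
seat 8's domain is down to {25}, so seat 8 = 25. Remove 25 from seat 4.
Determined: seat 1=4, seat 7=23, seat 8=25. The other seats each still have more than one consistent value. That makes 3.

3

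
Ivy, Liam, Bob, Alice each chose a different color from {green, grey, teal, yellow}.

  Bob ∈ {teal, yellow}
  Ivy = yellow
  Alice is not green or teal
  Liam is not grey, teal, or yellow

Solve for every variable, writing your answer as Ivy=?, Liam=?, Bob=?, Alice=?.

Ivy's domain is down to {yellow}, so Ivy = yellow. So Bob, Alice can't be yellow.
Liam has just one choice, so Liam = green.
Bob must be teal (only option left).
Alice must be grey (only option left).

Ivy=yellow, Liam=green, Bob=teal, Alice=grey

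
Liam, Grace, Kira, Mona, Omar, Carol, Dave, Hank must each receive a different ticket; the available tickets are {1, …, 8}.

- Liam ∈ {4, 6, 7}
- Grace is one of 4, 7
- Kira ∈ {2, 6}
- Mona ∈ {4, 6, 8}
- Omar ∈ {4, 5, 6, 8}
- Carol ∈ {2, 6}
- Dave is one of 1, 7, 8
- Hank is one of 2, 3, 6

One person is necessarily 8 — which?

The 8 variables together cover exactly {1, 2, 3, 4, 5, 6, 7, 8} — 8 values for 8 variables — and 1 appears only in Dave's list, so Dave = 1.
The 7 still-open variables draw from only 7 values {2, 3, 4, 5, 6, 7, 8}, so each is used; only Hank can be 3, hence Hank = 3.
The 6 still-open variables draw from only 6 values {2, 4, 5, 6, 7, 8}, so each is used; only Omar can be 5, hence Omar = 5.
The 5 still-open variables together cover exactly {2, 4, 6, 7, 8} — 5 values for 5 variables — and 8 appears only in Mona's list, so Mona = 8.

Mona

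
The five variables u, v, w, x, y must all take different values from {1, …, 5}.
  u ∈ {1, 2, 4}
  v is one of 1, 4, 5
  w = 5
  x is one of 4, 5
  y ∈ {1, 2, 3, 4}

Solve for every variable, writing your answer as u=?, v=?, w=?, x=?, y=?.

u=2, v=1, w=5, x=4, y=3

w has just one choice, so w = 5. Strike 5 from v, x.
x must be 4 (only option left). Remove 4 from u, v, y.
v's domain is down to {1}, so v = 1. Remove 1 from u, y.
u has just one choice, so u = 2. Remove 2 from y.
y must be 3 (only option left).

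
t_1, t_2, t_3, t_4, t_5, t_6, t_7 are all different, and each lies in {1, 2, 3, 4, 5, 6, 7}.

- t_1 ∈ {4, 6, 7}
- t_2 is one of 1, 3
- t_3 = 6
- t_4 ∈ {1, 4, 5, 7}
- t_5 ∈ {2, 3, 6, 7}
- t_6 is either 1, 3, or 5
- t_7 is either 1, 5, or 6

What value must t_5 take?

2

t_3 must be 6 (only option left). Eliminate 6 elsewhere: t_1, t_5, t_7.
The 6 still-open variables draw from only 6 values {1, 2, 3, 4, 5, 7}, so each is used; only t_5 can be 2, hence t_5 = 2.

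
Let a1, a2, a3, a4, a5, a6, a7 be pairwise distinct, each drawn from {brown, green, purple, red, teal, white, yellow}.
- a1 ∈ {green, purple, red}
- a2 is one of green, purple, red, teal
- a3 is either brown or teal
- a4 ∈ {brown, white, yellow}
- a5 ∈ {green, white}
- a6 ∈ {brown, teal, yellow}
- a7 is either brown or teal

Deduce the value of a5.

green

a3 and a7 share exactly the 2 values {brown, teal}; by pigeonhole those values go to them, so strike brown, teal from a2, a4, a6.
a6's domain is down to {yellow}, so a6 = yellow. So a4 can't be yellow.
That leaves a4 = white. Remove white from a5.
So a5 = green.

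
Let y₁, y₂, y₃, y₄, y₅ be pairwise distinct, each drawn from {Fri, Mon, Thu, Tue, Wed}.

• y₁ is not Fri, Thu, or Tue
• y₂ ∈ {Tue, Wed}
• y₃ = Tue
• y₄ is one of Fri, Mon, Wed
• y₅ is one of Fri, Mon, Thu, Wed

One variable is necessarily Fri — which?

y₄

y₃ must be Tue (only option left). Remove Tue from y₂.
y₂ must be Wed (only option left). Strike Wed from y₁, y₄, y₅.
That leaves y₁ = Mon. Remove Mon from y₄, y₅.
So Fri goes to y₄.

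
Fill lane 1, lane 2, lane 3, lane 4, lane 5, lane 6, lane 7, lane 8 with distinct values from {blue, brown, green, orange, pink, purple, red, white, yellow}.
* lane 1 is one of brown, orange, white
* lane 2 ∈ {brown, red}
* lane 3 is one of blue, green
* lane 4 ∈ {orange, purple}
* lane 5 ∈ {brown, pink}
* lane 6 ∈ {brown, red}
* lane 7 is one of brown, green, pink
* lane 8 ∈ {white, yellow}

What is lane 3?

The 2 variables lane 2 and lane 6 are confined to {brown, red}, which locks those values in; drop them from lane 1, lane 5, lane 7.
lane 5 must be pink (only option left). Strike pink from lane 7.
lane 7 must be green (only option left). So lane 3 can't be green.
So lane 3 = blue.

blue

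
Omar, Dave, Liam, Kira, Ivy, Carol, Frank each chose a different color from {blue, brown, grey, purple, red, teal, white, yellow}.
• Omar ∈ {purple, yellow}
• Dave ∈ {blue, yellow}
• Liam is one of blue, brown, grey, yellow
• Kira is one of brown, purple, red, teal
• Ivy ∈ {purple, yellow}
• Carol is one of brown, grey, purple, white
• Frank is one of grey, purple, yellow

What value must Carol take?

Omar and Ivy between them cover only {purple, yellow} — a naked pair. Remove those values from Dave, Liam, Kira, Carol, Frank.
Dave must be blue (only option left). Eliminate blue elsewhere: Liam.
That leaves Frank = grey. Remove grey from Liam, Carol.
Liam must be brown (only option left). Strike brown from Kira, Carol.
So Carol = white.

white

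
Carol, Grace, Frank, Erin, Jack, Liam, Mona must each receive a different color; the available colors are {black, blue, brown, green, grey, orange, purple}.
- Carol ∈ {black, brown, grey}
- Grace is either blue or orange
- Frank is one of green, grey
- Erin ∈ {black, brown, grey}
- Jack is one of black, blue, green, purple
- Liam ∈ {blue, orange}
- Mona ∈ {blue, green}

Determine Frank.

grey

The 7 variables draw from only 7 values {black, blue, brown, green, grey, orange, purple}, so each is used; only Jack can be purple, hence Jack = purple.
Grace and Liam between them cover only {blue, orange} — a naked pair. Remove those values from Mona.
Mona has just one choice, so Mona = green. Strike green from Frank.
So Frank = grey.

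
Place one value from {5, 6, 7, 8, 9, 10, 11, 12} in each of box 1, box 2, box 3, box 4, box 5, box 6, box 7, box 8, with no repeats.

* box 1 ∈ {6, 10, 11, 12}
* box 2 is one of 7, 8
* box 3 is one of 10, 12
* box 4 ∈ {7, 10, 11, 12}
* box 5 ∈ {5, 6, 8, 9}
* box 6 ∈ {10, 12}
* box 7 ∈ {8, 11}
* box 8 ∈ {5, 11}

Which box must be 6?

The 8 variables together cover exactly {5, 6, 7, 8, 9, 10, 11, 12} — 8 values for 8 variables — and 9 appears only in box 5's list, so box 5 = 9.
The 7 still-open variables together cover exactly {5, 6, 7, 8, 10, 11, 12} — 7 values for 7 variables — and 5 appears only in box 8's list, so box 8 = 5.
Among the 6 still-open variables, 6 fits only box 1 (and all 6 values in {6, 7, 8, 10, 11, 12} must be used), so box 1 = 6.

box 1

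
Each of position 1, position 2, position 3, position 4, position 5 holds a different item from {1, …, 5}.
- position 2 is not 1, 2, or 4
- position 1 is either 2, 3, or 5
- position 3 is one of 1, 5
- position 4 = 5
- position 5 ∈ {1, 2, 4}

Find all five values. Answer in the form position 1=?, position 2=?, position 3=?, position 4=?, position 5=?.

position 4 has just one choice, so position 4 = 5. So position 1, position 2, position 3 can't be 5.
position 2's domain is down to {3}, so position 2 = 3. Remove 3 from position 1.
position 3's domain is down to {1}, so position 3 = 1. So position 5 can't be 1.
position 1 must be 2 (only option left). So position 5 can't be 2.
position 5's domain is down to {4}, so position 5 = 4.

position 1=2, position 2=3, position 3=1, position 4=5, position 5=4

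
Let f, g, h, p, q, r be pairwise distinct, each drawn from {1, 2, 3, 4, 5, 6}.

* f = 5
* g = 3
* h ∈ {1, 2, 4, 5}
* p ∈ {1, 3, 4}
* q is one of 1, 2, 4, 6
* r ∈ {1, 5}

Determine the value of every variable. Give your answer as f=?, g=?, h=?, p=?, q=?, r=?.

f=5, g=3, h=2, p=4, q=6, r=1

f has just one choice, so f = 5. Strike 5 from h, r.
g's domain is down to {3}, so g = 3. So p can't be 3.
That leaves r = 1. So h, p, q can't be 1.
p's domain is down to {4}, so p = 4. Remove 4 from h, q.
That leaves h = 2. Strike 2 from q.
q has just one choice, so q = 6.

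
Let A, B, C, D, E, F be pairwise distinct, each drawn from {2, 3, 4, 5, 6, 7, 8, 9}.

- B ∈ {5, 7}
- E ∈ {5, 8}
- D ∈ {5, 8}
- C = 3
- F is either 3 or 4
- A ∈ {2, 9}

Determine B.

7

C must be 3 (only option left). Eliminate 3 elsewhere: F.
That leaves F = 4.
D and E share exactly the 2 values {5, 8}; by pigeonhole those values go to them, so strike 5, 8 from B.
So B = 7.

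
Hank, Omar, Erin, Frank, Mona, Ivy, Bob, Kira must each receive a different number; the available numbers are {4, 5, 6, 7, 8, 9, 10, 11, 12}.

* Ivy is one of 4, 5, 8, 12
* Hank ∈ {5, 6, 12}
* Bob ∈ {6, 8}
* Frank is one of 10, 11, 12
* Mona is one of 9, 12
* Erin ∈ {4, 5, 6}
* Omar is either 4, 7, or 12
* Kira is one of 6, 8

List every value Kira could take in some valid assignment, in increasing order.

6, 8

The 2 variables Bob and Kira are confined to {6, 8}, which locks those values in; drop them from Hank, Erin, Ivy.
The 3 variables Hank, Erin, Ivy are confined to {4, 5, 12}, which locks those values in; drop them from Omar, Frank, Mona.
Omar's domain is down to {7}, so Omar = 7.
Mona must be 9 (only option left).
No further eliminations apply; Kira can still be any of 6, 8.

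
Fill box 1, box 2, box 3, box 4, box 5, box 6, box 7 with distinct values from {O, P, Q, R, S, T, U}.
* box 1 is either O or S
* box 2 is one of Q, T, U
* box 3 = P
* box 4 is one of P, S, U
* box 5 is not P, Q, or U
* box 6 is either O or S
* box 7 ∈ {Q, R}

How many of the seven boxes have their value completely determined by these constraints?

2

box 3 must be P (only option left). Strike P from box 4.
The 2 variables box 1 and box 6 are confined to {O, S}, which locks those values in; drop them from box 4, box 5.
box 4 must be U (only option left). Strike U from box 2.
Determined: box 3=P, box 4=U. The other boxes each still have more than one consistent value. That makes 2.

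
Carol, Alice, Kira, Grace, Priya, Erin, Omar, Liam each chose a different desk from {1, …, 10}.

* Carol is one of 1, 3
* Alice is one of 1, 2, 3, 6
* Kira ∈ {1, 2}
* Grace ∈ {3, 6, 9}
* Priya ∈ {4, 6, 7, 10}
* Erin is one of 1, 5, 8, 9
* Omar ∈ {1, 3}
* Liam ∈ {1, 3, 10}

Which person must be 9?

Grace

The 2 variables Carol and Omar are confined to {1, 3}, which locks those values in; drop them from Alice, Kira, Grace, Erin, Liam.
Kira has just one choice, so Kira = 2. So Alice can't be 2.
That leaves Liam = 10. Eliminate 10 elsewhere: Priya.
That leaves Alice = 6. Strike 6 from Grace, Priya.
So 9 goes to Grace.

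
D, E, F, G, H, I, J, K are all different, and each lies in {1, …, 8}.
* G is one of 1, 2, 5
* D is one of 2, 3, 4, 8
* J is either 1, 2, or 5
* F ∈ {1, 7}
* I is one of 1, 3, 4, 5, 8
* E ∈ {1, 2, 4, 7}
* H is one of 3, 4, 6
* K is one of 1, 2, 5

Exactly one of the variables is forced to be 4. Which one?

E

Among the 8 variables, 6 fits only H (and all 8 values in {1, 2, 3, 4, 5, 6, 7, 8} must be used), so H = 6.
G, J, K between them cover only {1, 2, 5} — a naked triple. Remove those values from D, E, F, I.
F has just one choice, so F = 7. So E can't be 7.
So 4 goes to E.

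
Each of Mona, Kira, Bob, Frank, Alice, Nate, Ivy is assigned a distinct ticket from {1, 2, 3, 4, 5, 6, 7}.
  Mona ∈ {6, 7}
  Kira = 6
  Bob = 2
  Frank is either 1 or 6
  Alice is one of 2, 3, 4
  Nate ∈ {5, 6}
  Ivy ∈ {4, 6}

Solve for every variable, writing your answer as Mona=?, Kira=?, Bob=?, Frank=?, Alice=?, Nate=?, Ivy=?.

Kira must be 6 (only option left). Remove 6 from Mona, Frank, Nate, Ivy.
That leaves Bob = 2. Remove 2 from Alice.
Frank has just one choice, so Frank = 1.
Nate must be 5 (only option left).
That leaves Ivy = 4. Remove 4 from Alice.
Mona has just one choice, so Mona = 7.
Alice has just one choice, so Alice = 3.

Mona=7, Kira=6, Bob=2, Frank=1, Alice=3, Nate=5, Ivy=4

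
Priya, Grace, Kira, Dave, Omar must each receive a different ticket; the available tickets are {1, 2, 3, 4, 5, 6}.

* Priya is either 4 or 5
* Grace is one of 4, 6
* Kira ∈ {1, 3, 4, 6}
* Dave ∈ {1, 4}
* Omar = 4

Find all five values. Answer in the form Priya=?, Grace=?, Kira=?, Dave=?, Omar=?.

Omar must be 4 (only option left). Remove 4 from Priya, Grace, Kira, Dave.
Priya's domain is down to {5}, so Priya = 5.
That leaves Grace = 6. Eliminate 6 elsewhere: Kira.
Dave must be 1 (only option left). Remove 1 from Kira.
Kira has just one choice, so Kira = 3.

Priya=5, Grace=6, Kira=3, Dave=1, Omar=4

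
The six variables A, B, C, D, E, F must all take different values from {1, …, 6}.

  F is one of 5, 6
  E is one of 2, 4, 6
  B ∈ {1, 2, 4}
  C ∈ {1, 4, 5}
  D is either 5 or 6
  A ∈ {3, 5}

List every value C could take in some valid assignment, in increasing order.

The 6 variables draw from only 6 values {1, 2, 3, 4, 5, 6}, so each is used; only A can be 3, hence A = 3.
D and F share exactly the 2 values {5, 6}; by pigeonhole those values go to them, so strike 5, 6 from C, E.
No further eliminations apply; C can still be any of 1, 4.

1, 4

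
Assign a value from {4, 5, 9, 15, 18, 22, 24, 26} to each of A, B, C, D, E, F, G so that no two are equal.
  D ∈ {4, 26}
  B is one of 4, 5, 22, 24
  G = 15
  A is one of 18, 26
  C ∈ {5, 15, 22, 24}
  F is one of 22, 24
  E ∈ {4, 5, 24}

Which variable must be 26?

G must be 15 (only option left). Eliminate 15 elsewhere: C.
The 6 still-open variables draw from only 6 values {4, 5, 18, 22, 24, 26}, so each is used; only A can be 18, hence A = 18.
Among the 5 still-open variables, 26 fits only D (and all 5 values in {4, 5, 22, 24, 26} must be used), so D = 26.

D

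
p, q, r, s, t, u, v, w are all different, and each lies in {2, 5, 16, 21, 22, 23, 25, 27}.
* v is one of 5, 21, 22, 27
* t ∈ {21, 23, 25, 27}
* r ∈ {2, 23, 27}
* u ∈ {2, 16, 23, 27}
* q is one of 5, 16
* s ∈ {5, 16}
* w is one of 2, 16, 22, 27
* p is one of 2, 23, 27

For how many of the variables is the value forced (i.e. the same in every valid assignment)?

The 8 variables draw from only 8 values {2, 5, 16, 21, 22, 23, 25, 27}, so each is used; only t can be 25, hence t = 25.
The 7 still-open variables together cover exactly {2, 5, 16, 21, 22, 23, 27} — 7 values for 7 variables — and 21 appears only in v's list, so v = 21.
Among the 6 still-open variables, 22 fits only w (and all 6 values in {2, 5, 16, 22, 23, 27} must be used), so w = 22.
q and s share exactly the 2 values {5, 16}; by pigeonhole those values go to them, so strike 5, 16 from u.
Determined: t=25, v=21, w=22. The other variables each still have more than one consistent value. That makes 3.

3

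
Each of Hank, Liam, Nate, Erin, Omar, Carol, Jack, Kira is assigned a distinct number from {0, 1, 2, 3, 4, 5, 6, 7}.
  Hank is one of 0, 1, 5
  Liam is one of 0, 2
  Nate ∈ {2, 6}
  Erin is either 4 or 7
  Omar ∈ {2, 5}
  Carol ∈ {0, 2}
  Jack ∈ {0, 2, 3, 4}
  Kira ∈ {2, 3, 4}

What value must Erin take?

The 8 variables together cover exactly {0, 1, 2, 3, 4, 5, 6, 7} — 8 values for 8 variables — and 1 appears only in Hank's list, so Hank = 1.
The 7 still-open variables draw from only 7 values {0, 2, 3, 4, 5, 6, 7}, so each is used; only Omar can be 5, hence Omar = 5.
Among the 6 still-open variables, 6 fits only Nate (and all 6 values in {0, 2, 3, 4, 6, 7} must be used), so Nate = 6.
The 5 still-open variables together cover exactly {0, 2, 3, 4, 7} — 5 values for 5 variables — and 7 appears only in Erin's list, so Erin = 7.

7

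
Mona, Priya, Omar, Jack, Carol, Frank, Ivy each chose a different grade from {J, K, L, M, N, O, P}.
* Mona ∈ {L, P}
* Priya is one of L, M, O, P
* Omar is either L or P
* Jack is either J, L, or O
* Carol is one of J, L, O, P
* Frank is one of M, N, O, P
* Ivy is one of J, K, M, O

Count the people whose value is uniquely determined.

Among the 7 variables, K fits only Ivy (and all 7 values in {J, K, L, M, N, O, P} must be used), so Ivy = K.
Among the 6 still-open variables, N fits only Frank (and all 6 values in {J, L, M, N, O, P} must be used), so Frank = N.
The 5 still-open variables draw from only 5 values {J, L, M, O, P}, so each is used; only Priya can be M, hence Priya = M.
The 2 variables Mona and Omar are confined to {L, P}, which locks those values in; drop them from Jack, Carol.
Determined: Priya=M, Frank=N, Ivy=K. The other people each still have more than one consistent value. That makes 3.

3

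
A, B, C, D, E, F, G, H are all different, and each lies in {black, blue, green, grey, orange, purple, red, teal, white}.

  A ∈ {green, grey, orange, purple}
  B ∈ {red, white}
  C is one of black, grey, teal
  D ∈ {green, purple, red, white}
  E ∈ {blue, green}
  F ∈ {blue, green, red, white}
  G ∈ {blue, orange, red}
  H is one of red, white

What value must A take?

B and H between them cover only {red, white} — a naked pair. Remove those values from D, F, G.
E and F between them cover only {blue, green} — a naked pair. Remove those values from A, D, G.
D's domain is down to {purple}, so D = purple. Strike purple from A.
G's domain is down to {orange}, so G = orange. Remove orange from A.
So A = grey.

grey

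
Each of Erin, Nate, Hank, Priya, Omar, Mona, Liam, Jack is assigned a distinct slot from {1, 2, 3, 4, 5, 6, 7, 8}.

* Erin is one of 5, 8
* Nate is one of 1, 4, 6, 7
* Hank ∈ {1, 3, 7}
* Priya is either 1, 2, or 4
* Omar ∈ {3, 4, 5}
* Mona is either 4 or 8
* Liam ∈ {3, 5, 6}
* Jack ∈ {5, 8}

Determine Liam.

The 8 variables together cover exactly {1, 2, 3, 4, 5, 6, 7, 8} — 8 values for 8 variables — and 2 appears only in Priya's list, so Priya = 2.
Erin and Jack between them cover only {5, 8} — a naked pair. Remove those values from Omar, Mona, Liam.
Mona has just one choice, so Mona = 4. Eliminate 4 elsewhere: Nate, Omar.
That leaves Omar = 3. Strike 3 from Hank, Liam.
So Liam = 6.

6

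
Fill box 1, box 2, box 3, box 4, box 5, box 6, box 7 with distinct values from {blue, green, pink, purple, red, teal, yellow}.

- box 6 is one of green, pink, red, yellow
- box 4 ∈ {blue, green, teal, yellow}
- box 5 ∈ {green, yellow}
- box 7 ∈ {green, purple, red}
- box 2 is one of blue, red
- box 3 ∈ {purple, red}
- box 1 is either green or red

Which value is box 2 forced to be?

The 7 variables together cover exactly {blue, green, pink, purple, red, teal, yellow} — 7 values for 7 variables — and pink appears only in box 6's list, so box 6 = pink.
The 6 still-open variables together cover exactly {blue, green, purple, red, teal, yellow} — 6 values for 6 variables — and teal appears only in box 4's list, so box 4 = teal.
The 5 still-open variables draw from only 5 values {blue, green, purple, red, yellow}, so each is used; only box 2 can be blue, hence box 2 = blue.

blue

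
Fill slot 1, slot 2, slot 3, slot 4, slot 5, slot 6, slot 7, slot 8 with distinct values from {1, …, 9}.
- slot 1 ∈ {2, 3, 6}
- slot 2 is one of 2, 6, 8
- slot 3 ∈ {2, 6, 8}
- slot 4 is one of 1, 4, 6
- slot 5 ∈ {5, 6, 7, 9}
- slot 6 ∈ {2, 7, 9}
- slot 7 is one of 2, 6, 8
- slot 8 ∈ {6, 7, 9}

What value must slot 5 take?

slot 2, slot 3, slot 7 between them cover only {2, 6, 8} — a naked triple. Remove those values from slot 1, slot 4, slot 5, slot 6, slot 8.
That leaves slot 1 = 3.
The 2 variables slot 6 and slot 8 are confined to {7, 9}, which locks those values in; drop them from slot 5.
So slot 5 = 5.

5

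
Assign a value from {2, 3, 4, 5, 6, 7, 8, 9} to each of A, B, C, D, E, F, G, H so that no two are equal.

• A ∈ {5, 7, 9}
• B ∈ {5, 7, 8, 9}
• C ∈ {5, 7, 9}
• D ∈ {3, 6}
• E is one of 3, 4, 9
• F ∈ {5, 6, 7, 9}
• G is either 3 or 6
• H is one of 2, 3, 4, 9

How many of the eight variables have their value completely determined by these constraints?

Among the 8 variables, 2 fits only H (and all 8 values in {2, 3, 4, 5, 6, 7, 8, 9} must be used), so H = 2.
The 7 still-open variables draw from only 7 values {3, 4, 5, 6, 7, 8, 9}, so each is used; only E can be 4, hence E = 4.
The 6 still-open variables draw from only 6 values {3, 5, 6, 7, 8, 9}, so each is used; only B can be 8, hence B = 8.
The 2 variables D and G are confined to {3, 6}, which locks those values in; drop them from F.
Determined: B=8, E=4, H=2. The other variables each still have more than one consistent value. That makes 3.

3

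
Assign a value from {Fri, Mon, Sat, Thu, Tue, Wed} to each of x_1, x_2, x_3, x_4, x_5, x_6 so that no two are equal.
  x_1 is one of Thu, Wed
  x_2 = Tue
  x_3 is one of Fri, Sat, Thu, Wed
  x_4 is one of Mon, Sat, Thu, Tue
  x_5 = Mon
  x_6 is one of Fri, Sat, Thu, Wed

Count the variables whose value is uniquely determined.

x_2's domain is down to {Tue}, so x_2 = Tue. Remove Tue from x_4.
x_5 has just one choice, so x_5 = Mon. So x_4 can't be Mon.
Determined: x_2=Tue, x_5=Mon. The other variables each still have more than one consistent value. That makes 2.

2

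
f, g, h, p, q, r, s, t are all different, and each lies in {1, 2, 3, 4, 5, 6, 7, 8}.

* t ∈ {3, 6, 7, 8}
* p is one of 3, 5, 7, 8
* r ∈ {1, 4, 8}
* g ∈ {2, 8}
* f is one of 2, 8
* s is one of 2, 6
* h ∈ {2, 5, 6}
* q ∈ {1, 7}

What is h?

Among the 8 variables, 4 fits only r (and all 8 values in {1, 2, 3, 4, 5, 6, 7, 8} must be used), so r = 4.
Among the 7 still-open variables, 1 fits only q (and all 7 values in {1, 2, 3, 5, 6, 7, 8} must be used), so q = 1.
f and g share exactly the 2 values {2, 8}; by pigeonhole those values go to them, so strike 2, 8 from h, p, s, t.
s has just one choice, so s = 6. So h, t can't be 6.
So h = 5.

5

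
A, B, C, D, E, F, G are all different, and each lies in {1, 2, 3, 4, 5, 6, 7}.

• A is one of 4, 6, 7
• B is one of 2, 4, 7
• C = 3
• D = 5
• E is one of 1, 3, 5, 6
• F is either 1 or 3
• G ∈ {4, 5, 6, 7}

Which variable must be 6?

C must be 3 (only option left). Remove 3 from E, F.
D's domain is down to {5}, so D = 5. Strike 5 from E, G.
F has just one choice, so F = 1. Strike 1 from E.
So 6 goes to E.

E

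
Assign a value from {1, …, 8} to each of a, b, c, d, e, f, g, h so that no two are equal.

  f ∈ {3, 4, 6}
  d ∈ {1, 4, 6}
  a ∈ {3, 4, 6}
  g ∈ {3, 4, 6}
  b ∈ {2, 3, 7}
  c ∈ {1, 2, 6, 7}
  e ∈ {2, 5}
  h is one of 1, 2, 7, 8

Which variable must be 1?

d

The 8 variables together cover exactly {1, 2, 3, 4, 5, 6, 7, 8} — 8 values for 8 variables — and 5 appears only in e's list, so e = 5.
Among the 7 still-open variables, 8 fits only h (and all 7 values in {1, 2, 3, 4, 6, 7, 8} must be used), so h = 8.
a, f, g between them cover only {3, 4, 6} — a naked triple. Remove those values from b, c, d.
So 1 goes to d.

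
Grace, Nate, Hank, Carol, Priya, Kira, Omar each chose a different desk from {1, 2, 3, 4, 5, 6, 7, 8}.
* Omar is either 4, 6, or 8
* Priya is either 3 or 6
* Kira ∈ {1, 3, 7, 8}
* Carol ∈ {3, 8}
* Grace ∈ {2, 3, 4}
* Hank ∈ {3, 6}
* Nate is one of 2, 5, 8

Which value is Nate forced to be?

Hank and Priya between them cover only {3, 6} — a naked pair. Remove those values from Grace, Carol, Kira, Omar.
Carol must be 8 (only option left). Strike 8 from Nate, Kira, Omar.
Omar's domain is down to {4}, so Omar = 4. So Grace can't be 4.
That leaves Grace = 2. Strike 2 from Nate.
So Nate = 5.

5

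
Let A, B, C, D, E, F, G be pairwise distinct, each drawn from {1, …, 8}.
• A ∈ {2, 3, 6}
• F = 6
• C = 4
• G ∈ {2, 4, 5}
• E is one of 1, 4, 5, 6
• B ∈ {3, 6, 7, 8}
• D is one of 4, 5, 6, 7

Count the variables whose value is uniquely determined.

C must be 4 (only option left). So D, E, G can't be 4.
That leaves F = 6. Eliminate 6 elsewhere: A, B, D, E.
Determined: C=4, F=6. The other variables each still have more than one consistent value. That makes 2.

2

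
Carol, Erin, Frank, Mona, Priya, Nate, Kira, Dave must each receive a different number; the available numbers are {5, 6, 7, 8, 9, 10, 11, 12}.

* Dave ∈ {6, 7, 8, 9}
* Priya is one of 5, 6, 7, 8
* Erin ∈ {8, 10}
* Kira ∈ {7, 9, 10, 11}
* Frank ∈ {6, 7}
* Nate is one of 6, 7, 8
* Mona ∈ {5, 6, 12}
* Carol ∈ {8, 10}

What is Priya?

The 8 variables together cover exactly {5, 6, 7, 8, 9, 10, 11, 12} — 8 values for 8 variables — and 11 appears only in Kira's list, so Kira = 11.
The 7 still-open variables together cover exactly {5, 6, 7, 8, 9, 10, 12} — 7 values for 7 variables — and 9 appears only in Dave's list, so Dave = 9.
Among the 6 still-open variables, 12 fits only Mona (and all 6 values in {5, 6, 7, 8, 10, 12} must be used), so Mona = 12.
The 5 still-open variables draw from only 5 values {5, 6, 7, 8, 10}, so each is used; only Priya can be 5, hence Priya = 5.

5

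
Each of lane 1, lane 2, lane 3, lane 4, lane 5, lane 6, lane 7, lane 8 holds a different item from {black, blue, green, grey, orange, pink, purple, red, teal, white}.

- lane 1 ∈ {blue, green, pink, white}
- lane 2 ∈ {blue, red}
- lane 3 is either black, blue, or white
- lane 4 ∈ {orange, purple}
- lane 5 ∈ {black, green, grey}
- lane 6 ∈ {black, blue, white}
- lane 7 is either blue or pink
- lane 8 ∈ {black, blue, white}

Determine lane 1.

green

lane 3, lane 6, lane 8 share exactly the 3 values {black, blue, white}; by pigeonhole those values go to them, so strike black, blue, white from lane 1, lane 2, lane 5, lane 7.
lane 2 has just one choice, so lane 2 = red.
That leaves lane 7 = pink. Strike pink from lane 1.
So lane 1 = green.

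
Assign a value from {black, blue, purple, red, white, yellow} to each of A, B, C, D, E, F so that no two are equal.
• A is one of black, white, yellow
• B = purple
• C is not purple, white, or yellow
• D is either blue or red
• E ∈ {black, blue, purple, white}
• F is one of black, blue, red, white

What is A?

B must be purple (only option left). So E can't be purple.
The 5 still-open variables draw from only 5 values {black, blue, red, white, yellow}, so each is used; only A can be yellow, hence A = yellow.

yellow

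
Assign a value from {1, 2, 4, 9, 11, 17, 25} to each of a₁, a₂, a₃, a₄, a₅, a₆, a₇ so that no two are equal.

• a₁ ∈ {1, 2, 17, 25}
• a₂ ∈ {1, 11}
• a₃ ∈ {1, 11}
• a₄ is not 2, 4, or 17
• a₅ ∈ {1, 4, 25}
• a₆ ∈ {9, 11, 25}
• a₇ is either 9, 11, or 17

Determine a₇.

The 7 variables draw from only 7 values {1, 2, 4, 9, 11, 17, 25}, so each is used; only a₁ can be 2, hence a₁ = 2.
The 6 still-open variables draw from only 6 values {1, 4, 9, 11, 17, 25}, so each is used; only a₅ can be 4, hence a₅ = 4.
The 5 still-open variables together cover exactly {1, 9, 11, 17, 25} — 5 values for 5 variables — and 17 appears only in a₇'s list, so a₇ = 17.

17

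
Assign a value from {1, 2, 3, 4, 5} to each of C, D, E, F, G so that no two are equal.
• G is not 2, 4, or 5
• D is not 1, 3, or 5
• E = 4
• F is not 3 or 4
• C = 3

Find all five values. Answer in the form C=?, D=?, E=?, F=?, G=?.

C's domain is down to {3}, so C = 3. Eliminate 3 elsewhere: G.
E must be 4 (only option left). Strike 4 from D.
G's domain is down to {1}, so G = 1. Strike 1 from F.
D's domain is down to {2}, so D = 2. So F can't be 2.
F must be 5 (only option left).

C=3, D=2, E=4, F=5, G=1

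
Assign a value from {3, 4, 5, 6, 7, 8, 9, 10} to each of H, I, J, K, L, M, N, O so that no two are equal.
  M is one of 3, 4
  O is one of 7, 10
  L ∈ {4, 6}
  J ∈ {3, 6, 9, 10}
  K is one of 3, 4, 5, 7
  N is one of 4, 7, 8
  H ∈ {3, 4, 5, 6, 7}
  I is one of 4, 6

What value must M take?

3

The 8 variables together cover exactly {3, 4, 5, 6, 7, 8, 9, 10} — 8 values for 8 variables — and 8 appears only in N's list, so N = 8.
The 7 still-open variables draw from only 7 values {3, 4, 5, 6, 7, 9, 10}, so each is used; only J can be 9, hence J = 9.
The 6 still-open variables together cover exactly {3, 4, 5, 6, 7, 10} — 6 values for 6 variables — and 10 appears only in O's list, so O = 10.
I and L share exactly the 2 values {4, 6}; by pigeonhole those values go to them, so strike 4, 6 from H, K, M.
So M = 3.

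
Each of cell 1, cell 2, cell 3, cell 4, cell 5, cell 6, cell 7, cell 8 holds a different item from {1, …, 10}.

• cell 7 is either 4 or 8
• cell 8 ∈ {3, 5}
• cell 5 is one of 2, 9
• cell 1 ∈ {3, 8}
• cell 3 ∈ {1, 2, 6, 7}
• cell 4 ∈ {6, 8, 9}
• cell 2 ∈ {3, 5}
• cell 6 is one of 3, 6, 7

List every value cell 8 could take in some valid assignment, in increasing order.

3, 5

cell 2 and cell 8 share exactly the 2 values {3, 5}; by pigeonhole those values go to them, so strike 3, 5 from cell 1, cell 6.
That leaves cell 1 = 8. Eliminate 8 elsewhere: cell 4, cell 7.
cell 7 must be 4 (only option left).
No further eliminations apply; cell 8 can still be any of 3, 5.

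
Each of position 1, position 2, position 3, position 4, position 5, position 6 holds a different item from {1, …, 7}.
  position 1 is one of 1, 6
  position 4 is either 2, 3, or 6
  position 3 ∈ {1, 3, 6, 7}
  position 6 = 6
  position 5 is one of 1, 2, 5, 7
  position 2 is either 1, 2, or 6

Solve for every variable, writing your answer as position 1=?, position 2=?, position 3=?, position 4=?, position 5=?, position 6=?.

position 6's domain is down to {6}, so position 6 = 6. Eliminate 6 elsewhere: position 1, position 2, position 3, position 4.
position 1 has just one choice, so position 1 = 1. Remove 1 from position 2, position 3, position 5.
position 2's domain is down to {2}, so position 2 = 2. Strike 2 from position 4, position 5.
position 4 must be 3 (only option left). Eliminate 3 elsewhere: position 3.
position 3 must be 7 (only option left). Strike 7 from position 5.
position 5's domain is down to {5}, so position 5 = 5.

position 1=1, position 2=2, position 3=7, position 4=3, position 5=5, position 6=6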